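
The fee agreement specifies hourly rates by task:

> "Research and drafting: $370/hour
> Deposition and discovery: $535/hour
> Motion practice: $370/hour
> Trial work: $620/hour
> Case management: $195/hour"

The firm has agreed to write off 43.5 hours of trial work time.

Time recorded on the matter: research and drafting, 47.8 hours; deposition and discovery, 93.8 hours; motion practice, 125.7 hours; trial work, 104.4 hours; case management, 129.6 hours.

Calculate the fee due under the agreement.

$177,408.00

Research and drafting: 47.8 × $370 = $17,686.00
Deposition and discovery: 93.8 × $535 = $50,183.00
Motion practice: 125.7 × $370 = $46,509.00
Trial work: 104.4 × $620 = $64,728.00
Case management: 129.6 × $195 = $25,272.00
Subtotal: $204,378.00
Write-off: 43.5 × $620 = $26,970.00
Total: $204,378.00 − $26,970.00 = $177,408.00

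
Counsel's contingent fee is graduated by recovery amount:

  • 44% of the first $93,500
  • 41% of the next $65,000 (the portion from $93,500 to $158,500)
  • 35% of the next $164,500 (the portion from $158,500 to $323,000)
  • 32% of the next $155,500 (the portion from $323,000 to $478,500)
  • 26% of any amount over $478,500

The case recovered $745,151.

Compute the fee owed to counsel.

$244,454.26

First $93,500 at 44% = $41,140.00
Next $65,000 at 41% = $26,650.00
Next $164,500 at 35% = $57,575.00
Next $155,500 at 32% = $49,760.00
Remaining $266,651 at 26% = $69,329.26
Fee: $41,140.00 + $26,650.00 + $57,575.00 + $49,760.00 + $69,329.26 = $244,454.26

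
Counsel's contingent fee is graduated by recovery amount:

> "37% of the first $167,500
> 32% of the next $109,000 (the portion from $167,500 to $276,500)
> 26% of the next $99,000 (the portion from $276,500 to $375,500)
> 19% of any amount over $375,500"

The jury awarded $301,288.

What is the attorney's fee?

First $167,500 at 37% = $61,975.00
Next $109,000 at 32% = $34,880.00
Remaining $24,788 at 26% = $6,444.88
Fee: $61,975.00 + $34,880.00 + $6,444.88 = $103,299.88

$103,299.88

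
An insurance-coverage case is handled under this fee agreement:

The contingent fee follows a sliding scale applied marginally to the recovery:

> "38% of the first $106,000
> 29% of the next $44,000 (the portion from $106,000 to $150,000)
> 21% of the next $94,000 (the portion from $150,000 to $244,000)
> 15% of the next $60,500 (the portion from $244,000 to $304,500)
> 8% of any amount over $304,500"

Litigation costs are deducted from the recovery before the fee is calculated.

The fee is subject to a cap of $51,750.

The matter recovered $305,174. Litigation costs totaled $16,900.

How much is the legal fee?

Fee base (net of costs): $305,174 − $16,900 = $288,274
First $106,000 at 38% = $40,280.00
Next $44,000 at 29% = $12,760.00
Next $94,000 at 21% = $19,740.00
Remaining $44,274 at 15% = $6,641.10
Fee: $40,280.00 + $12,760.00 + $19,740.00 + $6,641.10 = $79,421.10
$79,421.10 exceeds the $51,750 cap, so the fee is capped at $51,750.00.

$51,750.00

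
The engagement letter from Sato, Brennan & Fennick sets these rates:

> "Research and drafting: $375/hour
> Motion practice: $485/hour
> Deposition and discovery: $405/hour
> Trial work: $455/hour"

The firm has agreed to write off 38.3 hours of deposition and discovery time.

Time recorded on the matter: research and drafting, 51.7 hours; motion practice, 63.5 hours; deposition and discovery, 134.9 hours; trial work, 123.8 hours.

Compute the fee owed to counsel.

$145,637.00

Research and drafting: 51.7 × $375 = $19,387.50
Motion practice: 63.5 × $485 = $30,797.50
Deposition and discovery: 134.9 × $405 = $54,634.50
Trial work: 123.8 × $455 = $56,329.00
Subtotal: $161,148.50
Write-off: 38.3 × $405 = $15,511.50
Total: $161,148.50 − $15,511.50 = $145,637.00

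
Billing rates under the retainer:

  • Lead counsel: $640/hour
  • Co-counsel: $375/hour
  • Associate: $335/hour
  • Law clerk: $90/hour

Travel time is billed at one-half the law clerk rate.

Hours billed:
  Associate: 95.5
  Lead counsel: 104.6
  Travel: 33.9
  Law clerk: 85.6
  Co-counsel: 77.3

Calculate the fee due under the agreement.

$137,153.50

Lead counsel: 104.6 × $640 = $66,944.00
Co-counsel: 77.3 × $375 = $28,987.50
Associate: 95.5 × $335 = $31,992.50
Law clerk: 85.6 × $90 = $7,704.00
Subtotal: $66,944.00 + $28,987.50 + $31,992.50 + $7,704.00 = $135,628.00
Travel: 33.9 × ($90 ÷ 2) = 33.9 × $45.00 = $1,525.50
Total: $135,628.00 + $1,525.50 = $137,153.50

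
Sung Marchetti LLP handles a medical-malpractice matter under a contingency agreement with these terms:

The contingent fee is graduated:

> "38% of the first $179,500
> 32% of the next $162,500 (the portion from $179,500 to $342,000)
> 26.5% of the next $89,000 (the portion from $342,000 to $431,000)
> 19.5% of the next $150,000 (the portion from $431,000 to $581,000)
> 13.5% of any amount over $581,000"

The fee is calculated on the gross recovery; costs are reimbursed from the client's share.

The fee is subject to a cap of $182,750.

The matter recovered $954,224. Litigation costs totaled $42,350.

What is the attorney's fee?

$182,750.00

Fee base is the gross recovery, $954,224; costs are reimbursed separately.
First $179,500 at 38% = $68,210.00
Next $162,500 at 32% = $52,000.00
Next $89,000 at 26.5% = $23,585.00
Next $150,000 at 19.5% = $29,250.00
Remaining $373,224 at 13.5% = $50,385.24
Fee: $68,210.00 + $52,000.00 + $23,585.00 + $29,250.00 + $50,385.24 = $223,430.24
$223,430.24 exceeds the $182,750 cap, so the fee is capped at $182,750.00.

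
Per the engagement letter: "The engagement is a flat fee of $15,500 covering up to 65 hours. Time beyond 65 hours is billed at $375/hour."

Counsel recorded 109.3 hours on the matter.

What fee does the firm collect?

Flat fee: $15,500.00
Excess hours: 109.3 − 65 = 44.3
Overrun: 44.3 × $375 = $16,612.50
Total: $15,500.00 + $16,612.50 = $32,112.50

$32,112.50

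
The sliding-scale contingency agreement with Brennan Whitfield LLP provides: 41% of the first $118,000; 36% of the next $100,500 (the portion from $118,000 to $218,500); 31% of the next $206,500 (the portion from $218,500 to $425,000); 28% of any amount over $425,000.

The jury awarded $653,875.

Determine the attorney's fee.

$212,660.00

First $118,000 at 41% = $48,380.00
Next $100,500 at 36% = $36,180.00
Next $206,500 at 31% = $64,015.00
Remaining $228,875 at 28% = $64,085.00
Fee: $48,380.00 + $36,180.00 + $64,015.00 + $64,085.00 = $212,660.00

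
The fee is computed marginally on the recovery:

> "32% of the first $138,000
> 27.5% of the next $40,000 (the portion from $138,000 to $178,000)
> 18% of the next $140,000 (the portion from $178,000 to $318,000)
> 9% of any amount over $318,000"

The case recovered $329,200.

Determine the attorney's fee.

First $138,000 at 32% = $44,160.00
Next $40,000 at 27.5% = $11,000.00
Next $140,000 at 18% = $25,200.00
Remaining $11,200 at 9% = $1,008.00
Fee: $44,160.00 + $11,000.00 + $25,200.00 + $1,008.00 = $81,368.00

$81,368.00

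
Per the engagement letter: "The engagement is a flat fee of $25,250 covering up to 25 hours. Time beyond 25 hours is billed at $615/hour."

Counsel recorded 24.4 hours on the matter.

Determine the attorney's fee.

$25,250.00

24.4 hours is within the 25-hour scope; only the flat fee applies.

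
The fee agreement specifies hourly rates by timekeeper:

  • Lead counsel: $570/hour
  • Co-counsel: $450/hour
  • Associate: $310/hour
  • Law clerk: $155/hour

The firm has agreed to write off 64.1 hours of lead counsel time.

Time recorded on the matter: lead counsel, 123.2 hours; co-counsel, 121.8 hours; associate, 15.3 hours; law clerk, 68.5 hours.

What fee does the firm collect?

$103,857.50

Lead counsel: 123.2 × $570 = $70,224.00
Co-counsel: 121.8 × $450 = $54,810.00
Associate: 15.3 × $310 = $4,743.00
Law clerk: 68.5 × $155 = $10,617.50
Subtotal: $140,394.50
Write-off: 64.1 × $570 = $36,537.00
Total: $140,394.50 − $36,537.00 = $103,857.50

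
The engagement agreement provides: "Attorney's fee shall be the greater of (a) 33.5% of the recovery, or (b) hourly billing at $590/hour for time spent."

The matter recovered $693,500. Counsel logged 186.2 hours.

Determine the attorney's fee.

$232,322.50

(a) 33.5% of $693,500 = $232,322.50
(b) 186.2 × $590 = $109,858.00
The greater is (a): $232,322.50.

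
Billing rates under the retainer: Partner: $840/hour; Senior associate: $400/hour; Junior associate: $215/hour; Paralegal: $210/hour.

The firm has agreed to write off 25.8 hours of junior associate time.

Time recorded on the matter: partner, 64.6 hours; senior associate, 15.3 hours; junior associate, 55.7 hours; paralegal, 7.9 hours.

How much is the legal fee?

$68,471.50

Partner: 64.6 × $840 = $54,264.00
Senior associate: 15.3 × $400 = $6,120.00
Junior associate: 55.7 × $215 = $11,975.50
Paralegal: 7.9 × $210 = $1,659.00
Subtotal: $74,018.50
Write-off: 25.8 × $215 = $5,547.00
Total: $74,018.50 − $5,547.00 = $68,471.50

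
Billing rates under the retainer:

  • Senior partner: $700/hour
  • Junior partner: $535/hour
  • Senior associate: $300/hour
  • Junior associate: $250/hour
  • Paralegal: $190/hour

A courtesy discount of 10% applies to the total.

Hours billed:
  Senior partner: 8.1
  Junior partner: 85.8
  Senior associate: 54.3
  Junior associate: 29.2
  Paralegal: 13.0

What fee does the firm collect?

Senior partner: 8.1 × $700 = $5,670.00
Junior partner: 85.8 × $535 = $45,903.00
Senior associate: 54.3 × $300 = $16,290.00
Junior associate: 29.2 × $250 = $7,300.00
Paralegal: 13.0 × $190 = $2,470.00
Subtotal: $77,633.00
Less 10% discount: −$7,763.30
Total: $77,633.00 − $7,763.30 = $69,869.70

$69,869.70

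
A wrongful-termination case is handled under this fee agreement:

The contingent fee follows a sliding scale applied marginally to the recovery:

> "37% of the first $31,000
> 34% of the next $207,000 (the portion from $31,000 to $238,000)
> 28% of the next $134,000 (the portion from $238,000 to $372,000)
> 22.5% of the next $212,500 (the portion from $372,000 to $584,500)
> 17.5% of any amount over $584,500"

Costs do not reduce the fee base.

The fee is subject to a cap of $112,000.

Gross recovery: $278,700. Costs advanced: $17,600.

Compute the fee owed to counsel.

Fee base is the gross recovery, $278,700; costs are reimbursed separately.
First $31,000 at 37% = $11,470.00
Next $207,000 at 34% = $70,380.00
Remaining $40,700 at 28% = $11,396.00
Fee: $11,470.00 + $70,380.00 + $11,396.00 = $93,246.00
$93,246.00 is under the $112,000 cap.

$93,246.00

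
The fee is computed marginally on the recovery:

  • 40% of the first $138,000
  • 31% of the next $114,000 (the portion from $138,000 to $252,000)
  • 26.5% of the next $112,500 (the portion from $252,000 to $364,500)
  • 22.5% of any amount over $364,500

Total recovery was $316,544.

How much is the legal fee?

$107,644.16

First $138,000 at 40% = $55,200.00
Next $114,000 at 31% = $35,340.00
Remaining $64,544 at 26.5% = $17,104.16
Fee: $55,200.00 + $35,340.00 + $17,104.16 = $107,644.16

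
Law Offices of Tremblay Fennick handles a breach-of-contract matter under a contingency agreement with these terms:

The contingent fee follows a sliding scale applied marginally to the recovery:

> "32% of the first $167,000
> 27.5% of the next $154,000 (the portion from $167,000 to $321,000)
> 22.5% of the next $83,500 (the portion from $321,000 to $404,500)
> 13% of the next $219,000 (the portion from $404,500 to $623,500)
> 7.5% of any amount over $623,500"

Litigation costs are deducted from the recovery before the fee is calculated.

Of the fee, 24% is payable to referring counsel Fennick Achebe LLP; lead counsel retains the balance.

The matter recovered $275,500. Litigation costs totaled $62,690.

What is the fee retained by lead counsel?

$50,188.69

Fee base (net of costs): $275,500 − $62,690 = $212,810
First $167,000 at 32% = $53,440.00
Remaining $45,810 at 27.5% = $12,597.75
Fee: $53,440.00 + $12,597.75 = $66,037.75
Referral share: 24% of $66,037.75 = $15,849.06; lead counsel retains $66,037.75 − $15,849.06 = $50,188.69.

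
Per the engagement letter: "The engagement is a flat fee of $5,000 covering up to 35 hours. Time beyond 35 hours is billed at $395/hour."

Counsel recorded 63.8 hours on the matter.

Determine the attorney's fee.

$16,376.00

Flat fee: $5,000.00
Excess hours: 63.8 − 35 = 28.8
Overrun: 28.8 × $395 = $11,376.00
Total: $5,000.00 + $11,376.00 = $16,376.00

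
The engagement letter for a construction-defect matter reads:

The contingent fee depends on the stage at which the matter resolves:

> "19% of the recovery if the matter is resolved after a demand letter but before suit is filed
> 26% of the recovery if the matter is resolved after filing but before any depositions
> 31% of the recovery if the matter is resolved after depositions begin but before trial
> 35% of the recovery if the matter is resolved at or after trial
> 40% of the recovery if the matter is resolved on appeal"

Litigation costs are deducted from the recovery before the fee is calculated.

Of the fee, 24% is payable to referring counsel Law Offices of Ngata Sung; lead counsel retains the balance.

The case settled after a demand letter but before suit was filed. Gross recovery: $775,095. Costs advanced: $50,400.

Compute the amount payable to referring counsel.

$33,046.09

Fee base (net of costs): $775,095 − $50,400 = $724,695
The matter settled after a demand letter but before suit was filed, so the 19% rate applies.
$724,695 × 19% = $137,692.05
Referral share: 24% of $137,692.05 = $33,046.09; lead counsel retains $137,692.05 − $33,046.09 = $104,645.96.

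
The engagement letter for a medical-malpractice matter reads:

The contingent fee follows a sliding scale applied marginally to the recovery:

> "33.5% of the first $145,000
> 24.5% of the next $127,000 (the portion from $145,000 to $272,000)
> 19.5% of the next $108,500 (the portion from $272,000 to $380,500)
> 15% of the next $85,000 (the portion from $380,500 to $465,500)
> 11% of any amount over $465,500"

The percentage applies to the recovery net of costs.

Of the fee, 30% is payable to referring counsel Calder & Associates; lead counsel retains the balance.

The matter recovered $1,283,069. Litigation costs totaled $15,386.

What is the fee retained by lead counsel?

Fee base (net of costs): $1,283,069 − $15,386 = $1,267,683
First $145,000 at 33.5% = $48,575.00
Next $127,000 at 24.5% = $31,115.00
Next $108,500 at 19.5% = $21,157.50
Next $85,000 at 15% = $12,750.00
Remaining $802,183 at 11% = $88,240.13
Fee: $48,575.00 + $31,115.00 + $21,157.50 + $12,750.00 + $88,240.13 = $201,837.63
Referral share: 30% of $201,837.63 = $60,551.29; lead counsel retains $201,837.63 − $60,551.29 = $141,286.34.

$141,286.34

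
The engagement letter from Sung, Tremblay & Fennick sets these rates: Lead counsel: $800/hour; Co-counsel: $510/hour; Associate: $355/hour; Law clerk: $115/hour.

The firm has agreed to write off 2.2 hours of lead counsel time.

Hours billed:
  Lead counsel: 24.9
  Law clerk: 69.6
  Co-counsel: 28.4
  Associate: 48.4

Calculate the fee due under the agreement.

Lead counsel: 24.9 × $800 = $19,920.00
Co-counsel: 28.4 × $510 = $14,484.00
Associate: 48.4 × $355 = $17,182.00
Law clerk: 69.6 × $115 = $8,004.00
Subtotal: $59,590.00
Write-off: 2.2 × $800 = $1,760.00
Total: $59,590.00 − $1,760.00 = $57,830.00

$57,830.00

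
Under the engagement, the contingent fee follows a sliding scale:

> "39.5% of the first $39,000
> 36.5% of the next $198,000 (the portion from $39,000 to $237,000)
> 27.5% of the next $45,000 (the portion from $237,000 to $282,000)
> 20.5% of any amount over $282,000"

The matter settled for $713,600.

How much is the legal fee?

$188,528.00

First $39,000 at 39.5% = $15,405.00
Next $198,000 at 36.5% = $72,270.00
Next $45,000 at 27.5% = $12,375.00
Remaining $431,600 at 20.5% = $88,478.00
Fee: $15,405.00 + $72,270.00 + $12,375.00 + $88,478.00 = $188,528.00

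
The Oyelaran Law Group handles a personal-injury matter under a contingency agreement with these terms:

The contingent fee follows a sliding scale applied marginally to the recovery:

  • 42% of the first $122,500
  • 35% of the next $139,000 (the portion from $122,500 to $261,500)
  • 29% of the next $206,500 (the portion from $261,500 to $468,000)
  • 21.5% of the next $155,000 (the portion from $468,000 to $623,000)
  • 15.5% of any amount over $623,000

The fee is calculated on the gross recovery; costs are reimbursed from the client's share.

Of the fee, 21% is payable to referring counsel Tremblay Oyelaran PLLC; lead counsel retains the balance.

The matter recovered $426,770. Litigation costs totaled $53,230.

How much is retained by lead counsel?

Fee base is the gross recovery, $426,770; costs are reimbursed separately.
First $122,500 at 42% = $51,450.00
Next $139,000 at 35% = $48,650.00
Remaining $165,270 at 29% = $47,928.30
Fee: $51,450.00 + $48,650.00 + $47,928.30 = $148,028.30
Referral share: 21% of $148,028.30 = $31,085.94; lead counsel retains $148,028.30 − $31,085.94 = $116,942.36.

$116,942.36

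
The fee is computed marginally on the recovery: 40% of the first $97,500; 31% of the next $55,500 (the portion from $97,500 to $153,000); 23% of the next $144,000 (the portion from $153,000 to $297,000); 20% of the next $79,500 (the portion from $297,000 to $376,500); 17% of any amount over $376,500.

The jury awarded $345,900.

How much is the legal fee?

First $97,500 at 40% = $39,000.00
Next $55,500 at 31% = $17,205.00
Next $144,000 at 23% = $33,120.00
Remaining $48,900 at 20% = $9,780.00
Fee: $39,000.00 + $17,205.00 + $33,120.00 + $9,780.00 = $99,105.00

$99,105.00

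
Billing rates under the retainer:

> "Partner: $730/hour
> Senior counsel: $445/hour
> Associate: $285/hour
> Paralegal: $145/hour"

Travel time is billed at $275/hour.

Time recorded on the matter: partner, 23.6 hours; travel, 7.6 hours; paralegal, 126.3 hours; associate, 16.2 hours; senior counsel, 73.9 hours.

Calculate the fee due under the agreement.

Partner: 23.6 × $730 = $17,228.00
Senior counsel: 73.9 × $445 = $32,885.50
Associate: 16.2 × $285 = $4,617.00
Paralegal: 126.3 × $145 = $18,313.50
Subtotal: $17,228.00 + $32,885.50 + $4,617.00 + $18,313.50 = $73,044.00
Travel: 7.6 × $275 = $2,090.00
Total: $73,044.00 + $2,090.00 = $75,134.00

$75,134.00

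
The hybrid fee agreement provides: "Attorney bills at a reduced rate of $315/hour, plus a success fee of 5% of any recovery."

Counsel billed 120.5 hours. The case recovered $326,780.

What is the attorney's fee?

$54,296.50

Hourly: 120.5 × $315 = $37,957.50
Success fee: 5% of $326,780 = $16,339.00
Total: $37,957.50 + $16,339.00 = $54,296.50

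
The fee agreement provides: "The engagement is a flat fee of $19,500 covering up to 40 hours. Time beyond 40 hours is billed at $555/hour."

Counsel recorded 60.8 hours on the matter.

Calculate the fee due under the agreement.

$31,044.00

Flat fee: $19,500.00
Excess hours: 60.8 − 40 = 20.8
Overrun: 20.8 × $555 = $11,544.00
Total: $19,500.00 + $11,544.00 = $31,044.00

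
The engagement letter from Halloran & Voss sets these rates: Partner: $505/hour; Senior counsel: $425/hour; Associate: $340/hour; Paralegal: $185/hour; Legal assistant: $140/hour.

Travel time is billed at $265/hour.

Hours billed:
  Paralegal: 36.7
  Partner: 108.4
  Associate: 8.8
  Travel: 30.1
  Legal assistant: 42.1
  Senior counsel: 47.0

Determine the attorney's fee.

Partner: 108.4 × $505 = $54,742.00
Senior counsel: 47.0 × $425 = $19,975.00
Associate: 8.8 × $340 = $2,992.00
Paralegal: 36.7 × $185 = $6,789.50
Legal assistant: 42.1 × $140 = $5,894.00
Subtotal: $54,742.00 + $19,975.00 + $2,992.00 + $6,789.50 + $5,894.00 = $90,392.50
Travel: 30.1 × $265 = $7,976.50
Total: $90,392.50 + $7,976.50 = $98,369.00

$98,369.00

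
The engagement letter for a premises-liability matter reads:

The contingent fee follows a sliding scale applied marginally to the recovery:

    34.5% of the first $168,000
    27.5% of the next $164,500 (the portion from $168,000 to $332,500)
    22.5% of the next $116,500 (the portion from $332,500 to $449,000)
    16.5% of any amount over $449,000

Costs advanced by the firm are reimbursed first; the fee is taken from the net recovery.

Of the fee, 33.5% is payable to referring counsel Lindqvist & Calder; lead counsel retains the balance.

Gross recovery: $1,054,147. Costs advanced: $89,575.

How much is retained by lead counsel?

$142,628.79

Fee base (net of costs): $1,054,147 − $89,575 = $964,572
First $168,000 at 34.5% = $57,960.00
Next $164,500 at 27.5% = $45,237.50
Next $116,500 at 22.5% = $26,212.50
Remaining $515,572 at 16.5% = $85,069.38
Fee: $57,960.00 + $45,237.50 + $26,212.50 + $85,069.38 = $214,479.38
Referral share: 33.5% of $214,479.38 = $71,850.59; lead counsel retains $214,479.38 − $71,850.59 = $142,628.79.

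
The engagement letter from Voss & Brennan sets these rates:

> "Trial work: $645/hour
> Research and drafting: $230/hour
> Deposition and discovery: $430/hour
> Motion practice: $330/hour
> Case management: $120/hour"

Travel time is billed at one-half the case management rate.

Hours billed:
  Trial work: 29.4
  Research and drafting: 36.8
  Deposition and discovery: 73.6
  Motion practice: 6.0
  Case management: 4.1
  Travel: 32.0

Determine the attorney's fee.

Trial work: 29.4 × $645 = $18,963.00
Research and drafting: 36.8 × $230 = $8,464.00
Deposition and discovery: 73.6 × $430 = $31,648.00
Motion practice: 6.0 × $330 = $1,980.00
Case management: 4.1 × $120 = $492.00
Subtotal: $18,963.00 + $8,464.00 + $31,648.00 + $1,980.00 + $492.00 = $61,547.00
Travel: 32.0 × ($120 ÷ 2) = 32.0 × $60.00 = $1,920.00
Total: $61,547.00 + $1,920.00 = $63,467.00

$63,467.00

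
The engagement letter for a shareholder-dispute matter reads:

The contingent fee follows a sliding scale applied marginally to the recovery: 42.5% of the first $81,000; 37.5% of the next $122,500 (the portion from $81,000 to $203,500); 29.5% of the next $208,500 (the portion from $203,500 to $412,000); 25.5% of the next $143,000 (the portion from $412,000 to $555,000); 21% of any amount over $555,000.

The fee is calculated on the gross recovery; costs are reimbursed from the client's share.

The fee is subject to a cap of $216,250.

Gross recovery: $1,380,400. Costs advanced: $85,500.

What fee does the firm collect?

$216,250.00

Fee base is the gross recovery, $1,380,400; costs are reimbursed separately.
First $81,000 at 42.5% = $34,425.00
Next $122,500 at 37.5% = $45,937.50
Next $208,500 at 29.5% = $61,507.50
Next $143,000 at 25.5% = $36,465.00
Remaining $825,400 at 21% = $173,334.00
Fee: $34,425.00 + $45,937.50 + $61,507.50 + $36,465.00 + $173,334.00 = $351,669.00
$351,669.00 exceeds the $216,250 cap, so the fee is capped at $216,250.00.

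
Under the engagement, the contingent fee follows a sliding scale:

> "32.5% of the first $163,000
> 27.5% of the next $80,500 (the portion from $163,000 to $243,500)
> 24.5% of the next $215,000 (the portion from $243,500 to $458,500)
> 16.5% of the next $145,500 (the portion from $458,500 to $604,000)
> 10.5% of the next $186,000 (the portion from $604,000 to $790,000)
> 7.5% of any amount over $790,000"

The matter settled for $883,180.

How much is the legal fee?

First $163,000 at 32.5% = $52,975.00
Next $80,500 at 27.5% = $22,137.50
Next $215,000 at 24.5% = $52,675.00
Next $145,500 at 16.5% = $24,007.50
Next $186,000 at 10.5% = $19,530.00
Remaining $93,180 at 7.5% = $6,988.50
Fee: $52,975.00 + $22,137.50 + $52,675.00 + $24,007.50 + $19,530.00 + $6,988.50 = $178,313.50

$178,313.50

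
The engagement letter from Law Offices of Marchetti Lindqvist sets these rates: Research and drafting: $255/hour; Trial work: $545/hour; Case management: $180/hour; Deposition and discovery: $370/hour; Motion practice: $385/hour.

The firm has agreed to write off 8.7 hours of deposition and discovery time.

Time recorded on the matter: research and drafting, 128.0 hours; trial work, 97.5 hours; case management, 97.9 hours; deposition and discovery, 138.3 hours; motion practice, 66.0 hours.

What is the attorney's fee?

Research and drafting: 128.0 × $255 = $32,640.00
Trial work: 97.5 × $545 = $53,137.50
Case management: 97.9 × $180 = $17,622.00
Deposition and discovery: 138.3 × $370 = $51,171.00
Motion practice: 66.0 × $385 = $25,410.00
Subtotal: $179,980.50
Write-off: 8.7 × $370 = $3,219.00
Total: $179,980.50 − $3,219.00 = $176,761.50

$176,761.50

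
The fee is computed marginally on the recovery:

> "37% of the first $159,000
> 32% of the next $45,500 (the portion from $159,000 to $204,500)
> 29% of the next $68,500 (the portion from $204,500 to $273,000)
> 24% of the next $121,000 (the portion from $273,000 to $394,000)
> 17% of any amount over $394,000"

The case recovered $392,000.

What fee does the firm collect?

First $159,000 at 37% = $58,830.00
Next $45,500 at 32% = $14,560.00
Next $68,500 at 29% = $19,865.00
Remaining $119,000 at 24% = $28,560.00
Fee: $58,830.00 + $14,560.00 + $19,865.00 + $28,560.00 = $121,815.00

$121,815.00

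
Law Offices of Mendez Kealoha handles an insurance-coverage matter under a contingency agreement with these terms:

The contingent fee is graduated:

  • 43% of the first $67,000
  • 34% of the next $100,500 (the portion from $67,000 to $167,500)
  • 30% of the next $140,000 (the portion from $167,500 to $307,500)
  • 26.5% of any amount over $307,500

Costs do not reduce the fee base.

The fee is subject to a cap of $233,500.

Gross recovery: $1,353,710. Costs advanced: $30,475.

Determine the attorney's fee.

Fee base is the gross recovery, $1,353,710; costs are reimbursed separately.
First $67,000 at 43% = $28,810.00
Next $100,500 at 34% = $34,170.00
Next $140,000 at 30% = $42,000.00
Remaining $1,046,210 at 26.5% = $277,245.65
Fee: $28,810.00 + $34,170.00 + $42,000.00 + $277,245.65 = $382,225.65
$382,225.65 exceeds the $233,500 cap, so the fee is capped at $233,500.00.

$233,500.00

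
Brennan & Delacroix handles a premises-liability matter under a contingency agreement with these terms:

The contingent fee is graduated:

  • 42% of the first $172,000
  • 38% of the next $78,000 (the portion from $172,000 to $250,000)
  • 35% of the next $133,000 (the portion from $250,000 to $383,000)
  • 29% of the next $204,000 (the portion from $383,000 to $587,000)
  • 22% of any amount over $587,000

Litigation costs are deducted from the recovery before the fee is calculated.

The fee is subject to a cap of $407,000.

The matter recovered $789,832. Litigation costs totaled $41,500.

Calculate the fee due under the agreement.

Fee base (net of costs): $789,832 − $41,500 = $748,332
First $172,000 at 42% = $72,240.00
Next $78,000 at 38% = $29,640.00
Next $133,000 at 35% = $46,550.00
Next $204,000 at 29% = $59,160.00
Remaining $161,332 at 22% = $35,493.04
Fee: $72,240.00 + $29,640.00 + $46,550.00 + $59,160.00 + $35,493.04 = $243,083.04
$243,083.04 is under the $407,000 cap.

$243,083.04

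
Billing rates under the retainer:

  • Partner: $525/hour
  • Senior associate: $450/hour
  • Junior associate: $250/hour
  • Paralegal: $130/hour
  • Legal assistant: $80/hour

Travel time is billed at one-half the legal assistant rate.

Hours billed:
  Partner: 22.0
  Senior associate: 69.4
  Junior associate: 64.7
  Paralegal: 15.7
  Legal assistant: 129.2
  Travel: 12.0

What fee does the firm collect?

Partner: 22.0 × $525 = $11,550.00
Senior associate: 69.4 × $450 = $31,230.00
Junior associate: 64.7 × $250 = $16,175.00
Paralegal: 15.7 × $130 = $2,041.00
Legal assistant: 129.2 × $80 = $10,336.00
Subtotal: $11,550.00 + $31,230.00 + $16,175.00 + $2,041.00 + $10,336.00 = $71,332.00
Travel: 12.0 × ($80 ÷ 2) = 12.0 × $40.00 = $480.00
Total: $71,332.00 + $480.00 = $71,812.00

$71,812.00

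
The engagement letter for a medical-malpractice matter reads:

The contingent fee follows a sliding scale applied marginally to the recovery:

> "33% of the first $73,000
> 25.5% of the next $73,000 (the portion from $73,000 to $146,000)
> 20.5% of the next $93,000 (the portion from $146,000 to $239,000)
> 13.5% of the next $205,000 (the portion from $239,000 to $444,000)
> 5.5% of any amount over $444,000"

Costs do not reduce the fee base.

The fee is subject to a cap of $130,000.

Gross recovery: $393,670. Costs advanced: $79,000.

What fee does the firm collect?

$82,650.45

Fee base is the gross recovery, $393,670; costs are reimbursed separately.
First $73,000 at 33% = $24,090.00
Next $73,000 at 25.5% = $18,615.00
Next $93,000 at 20.5% = $19,065.00
Remaining $154,670 at 13.5% = $20,880.45
Fee: $24,090.00 + $18,615.00 + $19,065.00 + $20,880.45 = $82,650.45
$82,650.45 is under the $130,000 cap.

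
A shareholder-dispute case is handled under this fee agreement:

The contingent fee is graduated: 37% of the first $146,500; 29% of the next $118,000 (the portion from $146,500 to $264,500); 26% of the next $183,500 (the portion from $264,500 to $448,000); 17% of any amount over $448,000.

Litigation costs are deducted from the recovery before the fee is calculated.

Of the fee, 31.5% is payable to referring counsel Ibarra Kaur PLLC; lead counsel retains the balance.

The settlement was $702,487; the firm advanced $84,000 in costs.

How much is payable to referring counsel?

Fee base (net of costs): $702,487 − $84,000 = $618,487
First $146,500 at 37% = $54,205.00
Next $118,000 at 29% = $34,220.00
Next $183,500 at 26% = $47,710.00
Remaining $170,487 at 17% = $28,982.79
Fee: $54,205.00 + $34,220.00 + $47,710.00 + $28,982.79 = $165,117.79
Referral share: 31.5% of $165,117.79 = $52,012.10; lead counsel retains $165,117.79 − $52,012.10 = $113,105.69.

$52,012.10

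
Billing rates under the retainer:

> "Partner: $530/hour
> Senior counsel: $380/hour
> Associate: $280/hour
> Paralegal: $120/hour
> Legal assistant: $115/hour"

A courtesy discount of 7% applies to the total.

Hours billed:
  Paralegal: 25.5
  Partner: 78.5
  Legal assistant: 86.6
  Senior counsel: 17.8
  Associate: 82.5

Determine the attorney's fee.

$78,573.84

Partner: 78.5 × $530 = $41,605.00
Senior counsel: 17.8 × $380 = $6,764.00
Associate: 82.5 × $280 = $23,100.00
Paralegal: 25.5 × $120 = $3,060.00
Legal assistant: 86.6 × $115 = $9,959.00
Subtotal: $84,488.00
Less 7% discount: −$5,914.16
Total: $84,488.00 − $5,914.16 = $78,573.84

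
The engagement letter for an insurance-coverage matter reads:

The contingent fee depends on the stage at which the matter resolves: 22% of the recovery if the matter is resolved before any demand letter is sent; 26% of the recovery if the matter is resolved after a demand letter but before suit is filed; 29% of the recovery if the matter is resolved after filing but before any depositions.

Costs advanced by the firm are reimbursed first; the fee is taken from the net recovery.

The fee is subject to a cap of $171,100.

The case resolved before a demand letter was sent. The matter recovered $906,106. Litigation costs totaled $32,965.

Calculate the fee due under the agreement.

$171,100.00

Fee base (net of costs): $906,106 − $32,965 = $873,141
The matter resolved before a demand letter was sent, so the 22% rate applies.
$873,141 × 22% = $192,091.02
$192,091.02 exceeds the $171,100 cap, so the fee is capped at $171,100.00.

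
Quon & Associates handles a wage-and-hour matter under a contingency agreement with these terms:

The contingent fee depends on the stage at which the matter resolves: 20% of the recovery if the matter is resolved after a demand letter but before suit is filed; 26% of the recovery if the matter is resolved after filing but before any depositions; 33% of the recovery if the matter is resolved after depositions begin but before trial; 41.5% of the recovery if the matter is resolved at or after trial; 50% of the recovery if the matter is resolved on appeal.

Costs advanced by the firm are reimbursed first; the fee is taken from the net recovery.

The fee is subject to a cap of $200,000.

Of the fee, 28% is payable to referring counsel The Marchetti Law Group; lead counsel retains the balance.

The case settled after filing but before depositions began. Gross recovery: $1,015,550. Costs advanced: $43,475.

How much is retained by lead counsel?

Fee base (net of costs): $1,015,550 − $43,475 = $972,075
The matter settled after filing but before depositions began, so the 26% rate applies.
$972,075 × 26% = $252,739.50
$252,739.50 exceeds the $200,000 cap, so the fee is capped at $200,000.00.
Referral share: 28% of $200,000.00 = $56,000.00; lead counsel retains $200,000.00 − $56,000.00 = $144,000.00.

$144,000.00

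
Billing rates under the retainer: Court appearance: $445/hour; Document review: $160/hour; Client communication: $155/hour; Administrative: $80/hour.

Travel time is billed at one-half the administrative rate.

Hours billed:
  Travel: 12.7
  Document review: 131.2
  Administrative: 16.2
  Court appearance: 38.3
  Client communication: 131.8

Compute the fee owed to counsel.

Court appearance: 38.3 × $445 = $17,043.50
Document review: 131.2 × $160 = $20,992.00
Client communication: 131.8 × $155 = $20,429.00
Administrative: 16.2 × $80 = $1,296.00
Subtotal: $17,043.50 + $20,992.00 + $20,429.00 + $1,296.00 = $59,760.50
Travel: 12.7 × ($80 ÷ 2) = 12.7 × $40.00 = $508.00
Total: $59,760.50 + $508.00 = $60,268.50

$60,268.50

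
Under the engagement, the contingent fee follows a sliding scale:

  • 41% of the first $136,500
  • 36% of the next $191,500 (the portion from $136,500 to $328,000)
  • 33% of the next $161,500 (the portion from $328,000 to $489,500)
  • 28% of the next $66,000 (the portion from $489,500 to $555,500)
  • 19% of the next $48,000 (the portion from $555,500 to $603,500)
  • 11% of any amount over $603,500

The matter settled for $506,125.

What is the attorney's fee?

First $136,500 at 41% = $55,965.00
Next $191,500 at 36% = $68,940.00
Next $161,500 at 33% = $53,295.00
Remaining $16,625 at 28% = $4,655.00
Fee: $55,965.00 + $68,940.00 + $53,295.00 + $4,655.00 = $182,855.00

$182,855.00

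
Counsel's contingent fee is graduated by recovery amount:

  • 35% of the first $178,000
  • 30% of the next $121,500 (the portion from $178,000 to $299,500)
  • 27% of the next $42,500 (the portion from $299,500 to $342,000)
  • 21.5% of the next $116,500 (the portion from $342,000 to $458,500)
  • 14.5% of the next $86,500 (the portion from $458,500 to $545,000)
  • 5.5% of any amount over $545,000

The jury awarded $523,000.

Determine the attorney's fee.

$144,625.00

First $178,000 at 35% = $62,300.00
Next $121,500 at 30% = $36,450.00
Next $42,500 at 27% = $11,475.00
Next $116,500 at 21.5% = $25,047.50
Remaining $64,500 at 14.5% = $9,352.50
Fee: $62,300.00 + $36,450.00 + $11,475.00 + $25,047.50 + $9,352.50 = $144,625.00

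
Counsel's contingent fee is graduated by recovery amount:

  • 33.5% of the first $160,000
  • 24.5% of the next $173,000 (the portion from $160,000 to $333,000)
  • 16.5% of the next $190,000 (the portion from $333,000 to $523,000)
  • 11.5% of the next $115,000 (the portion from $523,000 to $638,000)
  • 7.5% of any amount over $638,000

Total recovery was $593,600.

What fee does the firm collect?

First $160,000 at 33.5% = $53,600.00
Next $173,000 at 24.5% = $42,385.00
Next $190,000 at 16.5% = $31,350.00
Remaining $70,600 at 11.5% = $8,119.00
Fee: $53,600.00 + $42,385.00 + $31,350.00 + $8,119.00 = $135,454.00

$135,454.00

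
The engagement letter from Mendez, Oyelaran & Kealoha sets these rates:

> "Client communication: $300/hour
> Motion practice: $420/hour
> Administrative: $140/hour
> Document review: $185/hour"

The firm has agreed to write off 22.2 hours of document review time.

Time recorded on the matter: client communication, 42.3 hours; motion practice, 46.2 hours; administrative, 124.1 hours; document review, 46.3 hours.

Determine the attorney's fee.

$53,926.50

Client communication: 42.3 × $300 = $12,690.00
Motion practice: 46.2 × $420 = $19,404.00
Administrative: 124.1 × $140 = $17,374.00
Document review: 46.3 × $185 = $8,565.50
Subtotal: $58,033.50
Write-off: 22.2 × $185 = $4,107.00
Total: $58,033.50 − $4,107.00 = $53,926.50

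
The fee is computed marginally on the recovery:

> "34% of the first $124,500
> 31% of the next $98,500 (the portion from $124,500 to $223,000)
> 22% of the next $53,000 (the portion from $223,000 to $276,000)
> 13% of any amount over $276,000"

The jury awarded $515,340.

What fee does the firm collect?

$115,639.20

First $124,500 at 34% = $42,330.00
Next $98,500 at 31% = $30,535.00
Next $53,000 at 22% = $11,660.00
Remaining $239,340 at 13% = $31,114.20
Fee: $42,330.00 + $30,535.00 + $11,660.00 + $31,114.20 = $115,639.20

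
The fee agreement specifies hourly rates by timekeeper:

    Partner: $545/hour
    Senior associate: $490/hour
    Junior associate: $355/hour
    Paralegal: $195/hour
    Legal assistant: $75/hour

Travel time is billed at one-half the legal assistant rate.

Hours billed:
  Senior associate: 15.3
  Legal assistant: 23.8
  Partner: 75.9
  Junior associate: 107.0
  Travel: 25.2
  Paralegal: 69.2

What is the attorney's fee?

Partner: 75.9 × $545 = $41,365.50
Senior associate: 15.3 × $490 = $7,497.00
Junior associate: 107.0 × $355 = $37,985.00
Paralegal: 69.2 × $195 = $13,494.00
Legal assistant: 23.8 × $75 = $1,785.00
Subtotal: $41,365.50 + $7,497.00 + $37,985.00 + $13,494.00 + $1,785.00 = $102,126.50
Travel: 25.2 × ($75 ÷ 2) = 25.2 × $37.50 = $945.00
Total: $102,126.50 + $945.00 = $103,071.50

$103,071.50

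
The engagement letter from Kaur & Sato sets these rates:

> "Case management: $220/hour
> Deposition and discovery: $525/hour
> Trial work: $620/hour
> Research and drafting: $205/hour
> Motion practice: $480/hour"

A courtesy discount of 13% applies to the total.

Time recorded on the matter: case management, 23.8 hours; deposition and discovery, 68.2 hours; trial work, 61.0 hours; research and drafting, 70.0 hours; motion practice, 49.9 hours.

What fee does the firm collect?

$101,931.81

Case management: 23.8 × $220 = $5,236.00
Deposition and discovery: 68.2 × $525 = $35,805.00
Trial work: 61.0 × $620 = $37,820.00
Research and drafting: 70.0 × $205 = $14,350.00
Motion practice: 49.9 × $480 = $23,952.00
Subtotal: $117,163.00
Less 13% discount: −$15,231.19
Total: $117,163.00 − $15,231.19 = $101,931.81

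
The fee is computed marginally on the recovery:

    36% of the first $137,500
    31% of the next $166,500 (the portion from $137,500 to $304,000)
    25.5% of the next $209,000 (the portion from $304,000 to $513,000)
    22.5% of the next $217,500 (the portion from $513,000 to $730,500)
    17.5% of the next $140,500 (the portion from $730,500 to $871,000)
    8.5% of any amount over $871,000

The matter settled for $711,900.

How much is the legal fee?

First $137,500 at 36% = $49,500.00
Next $166,500 at 31% = $51,615.00
Next $209,000 at 25.5% = $53,295.00
Remaining $198,900 at 22.5% = $44,752.50
Fee: $49,500.00 + $51,615.00 + $53,295.00 + $44,752.50 = $199,162.50

$199,162.50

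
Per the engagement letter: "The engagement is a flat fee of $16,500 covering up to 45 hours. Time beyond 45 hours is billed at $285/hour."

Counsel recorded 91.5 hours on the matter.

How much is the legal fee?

Flat fee: $16,500.00
Excess hours: 91.5 − 45 = 46.5
Overrun: 46.5 × $285 = $13,252.50
Total: $16,500.00 + $13,252.50 = $29,752.50

$29,752.50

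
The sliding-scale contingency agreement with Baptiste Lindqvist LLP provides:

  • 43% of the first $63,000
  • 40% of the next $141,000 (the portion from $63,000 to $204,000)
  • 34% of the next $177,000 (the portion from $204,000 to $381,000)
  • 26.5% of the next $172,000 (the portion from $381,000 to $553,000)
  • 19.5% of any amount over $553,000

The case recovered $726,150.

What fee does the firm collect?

First $63,000 at 43% = $27,090.00
Next $141,000 at 40% = $56,400.00
Next $177,000 at 34% = $60,180.00
Next $172,000 at 26.5% = $45,580.00
Remaining $173,150 at 19.5% = $33,764.25
Fee: $27,090.00 + $56,400.00 + $60,180.00 + $45,580.00 + $33,764.25 = $223,014.25

$223,014.25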